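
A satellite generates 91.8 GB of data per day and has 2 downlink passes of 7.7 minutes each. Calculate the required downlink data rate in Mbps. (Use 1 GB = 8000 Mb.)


total contact time = 2 * 7.7 * 60 = 924.0000 s
data = 91.8 GB = 734400.0000 Mb
rate = 734400.0000 / 924.0000 = 794.8052 Mbps

794.8052 Mbps


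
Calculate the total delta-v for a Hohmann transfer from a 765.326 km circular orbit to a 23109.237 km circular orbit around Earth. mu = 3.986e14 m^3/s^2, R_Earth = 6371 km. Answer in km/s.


r1 = 7136.3260 km = 7.136326e+06 m
r2 = 29480.2370 km = 2.9480237e+07 m
dv1 = sqrt(mu/r1)*(sqrt(2*r2/(r1+r2)) - 1) = 2009.9700 m/s
dv2 = sqrt(mu/r2)*(1 - sqrt(2*r1/(r1+r2))) = 1381.3724 m/s
total dv = |dv1| + |dv2| = 2009.9700 + 1381.3724 = 3391.3423 m/s = 3.3913 km/s

3.3913 km/s


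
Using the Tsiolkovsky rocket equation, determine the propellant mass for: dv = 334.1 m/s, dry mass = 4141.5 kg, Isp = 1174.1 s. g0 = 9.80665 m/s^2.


ve = Isp * g0 = 1174.1 * 9.80665 = 11513.987765 m/s
mass ratio = exp(dv/ve) = exp(334.1/11513.987765) = 1.02944197
m_prop = m_dry * (mr - 1) = 4141.5 * (1.02944197 - 1)
m_prop = 121.9339 kg

121.9339 kg


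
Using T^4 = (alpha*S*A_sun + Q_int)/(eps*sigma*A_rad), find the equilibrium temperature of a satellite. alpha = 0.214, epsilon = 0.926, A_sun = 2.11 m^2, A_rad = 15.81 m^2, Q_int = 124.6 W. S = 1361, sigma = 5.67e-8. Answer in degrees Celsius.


Numerator = alpha*S*A_sun + Q_int = 0.214*1361*2.11 + 124.6 = 739.1459 W
Denominator = eps*sigma*A_rad = 0.926*5.67e-8*15.81 = 8.300914e-07 W/K^4
T^4 = 8.9043922e+08 K^4
T = 172.7432 K = -100.4068 C

-100.4068 degrees Celsius


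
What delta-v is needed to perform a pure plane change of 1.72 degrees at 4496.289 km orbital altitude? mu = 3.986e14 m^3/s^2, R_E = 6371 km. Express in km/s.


r = 10867.2890 km = 1.0867289e+07 m
V = sqrt(mu/r) = 6056.3092 m/s
di = 1.72 deg = 0.03001966 rad
dV = 2*V*sin(di/2) = 2*6056.3092*sin(0.01500983)
dV = 181.8015 m/s = 0.1818015 km/s

0.1818 km/s


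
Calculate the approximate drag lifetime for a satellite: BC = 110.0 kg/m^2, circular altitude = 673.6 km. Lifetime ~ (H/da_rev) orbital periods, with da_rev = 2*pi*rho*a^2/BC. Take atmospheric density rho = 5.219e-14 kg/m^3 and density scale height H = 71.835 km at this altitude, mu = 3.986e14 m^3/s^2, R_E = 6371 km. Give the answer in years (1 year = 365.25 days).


a = R_E + alt = 7044.6000 km = 7.0446e+06 m
da_rev = 2*pi*rho*a^2/BC = 2*pi*5.219e-14*(7.0446e+06)^2/110.0 = 0.147940525 m per revolution
N = H/da_rev = 71835.0000 m / 0.147940525 m = 485566.7490 revolutions
P = 2*pi*sqrt(a^3/mu) = 5884.3125 s
lifetime = N*P = 485566.7490 * 5884.3125 = 2.8572265e+09 s = 33069.7510 days
years = 33069.7510 / 365.25 = 90.5400 years

90.5400 years


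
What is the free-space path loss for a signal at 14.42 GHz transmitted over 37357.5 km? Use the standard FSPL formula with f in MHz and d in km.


f = 14.42 GHz = 14420.0000 MHz
d = 37357.5 km
FSPL = 32.44 + 20*log10(14420.0000) + 20*log10(37357.5)
FSPL = 32.44 + 83.1793 + 91.4476
FSPL = 207.0669 dB

207.0669 dB


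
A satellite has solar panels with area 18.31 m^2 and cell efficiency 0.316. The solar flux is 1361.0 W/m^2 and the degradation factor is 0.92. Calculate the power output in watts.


P = area * eta * S * degradation
P = 18.31 * 0.316 * 1361.0 * 0.92
P = 7244.7162 W

7244.7162 W


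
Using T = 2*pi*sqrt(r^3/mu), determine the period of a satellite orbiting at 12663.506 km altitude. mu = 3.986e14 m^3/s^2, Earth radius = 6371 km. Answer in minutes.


r = 19034.5060 km = 1.9034506e+07 m
T = 2*pi*sqrt(r^3/mu) = 2*pi*sqrt(6.8964379e+21 / 3.986e14)
T = 26135.0681 s = 435.5845 min

435.5845 minutes


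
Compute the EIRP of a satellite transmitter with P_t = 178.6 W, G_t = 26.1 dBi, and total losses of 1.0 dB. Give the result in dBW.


Pt = 178.6 W = 22.5188 dBW
EIRP = Pt_dBW + Gt - losses = 22.5188 + 26.1 - 1.0 = 47.6188 dBW

47.6188 dBW


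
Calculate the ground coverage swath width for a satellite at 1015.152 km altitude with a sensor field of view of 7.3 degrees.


FOV = 7.3 deg = 0.127409 rad
swath = 2 * alt * tan(FOV/2) = 2 * 1015.152 * tan(0.06370452)
swath = 2 * 1015.152 * 0.06379083
swath = 129.5148 km

129.5148 km


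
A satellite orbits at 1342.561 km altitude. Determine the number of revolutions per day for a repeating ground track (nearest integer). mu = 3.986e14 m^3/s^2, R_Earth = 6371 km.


r = 7.713561e+06 m
T = 2*pi*sqrt(r^3/mu) = 6742.0753 s = 112.3679 min
revs/day = 1440 / 112.3679 = 12.8150
Rounded: 13 revolutions per day

13 revolutions per day


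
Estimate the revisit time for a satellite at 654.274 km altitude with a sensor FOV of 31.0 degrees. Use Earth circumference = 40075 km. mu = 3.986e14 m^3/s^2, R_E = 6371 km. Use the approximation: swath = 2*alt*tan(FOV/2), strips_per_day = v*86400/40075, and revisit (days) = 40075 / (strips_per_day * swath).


swath = 2*654.274*tan(0.270526) = 362.8925 km
v = sqrt(mu/r) = 7532.4631 m/s = 7.5325 km/s
strips/day = v*86400/40075 = 7.5325*86400/40075 = 16.2397
coverage/day = strips * swath = 16.2397 * 362.8925 = 5893.2544 km
revisit = 40075 / 5893.2544 = 6.8001 days

6.8001 days


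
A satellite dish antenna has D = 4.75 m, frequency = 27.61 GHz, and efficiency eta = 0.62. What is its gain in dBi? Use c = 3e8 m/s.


lambda = c/f = 3e8 / 2.761e+10 = 0.01086563 m
G = eta*(pi*D/lambda)^2 = 0.62*(pi*4.75/0.01086563)^2
G = 1.1694158e+06 (linear)
G = 10*log10(1.1694158e+06) = 60.6797 dBi

60.6797 dBi


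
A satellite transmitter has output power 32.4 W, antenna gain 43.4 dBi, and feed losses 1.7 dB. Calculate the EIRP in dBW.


Pt = 32.4 W = 15.1055 dBW
EIRP = Pt_dBW + Gt - losses = 15.1055 + 43.4 - 1.7 = 56.8055 dBW

56.8055 dBW


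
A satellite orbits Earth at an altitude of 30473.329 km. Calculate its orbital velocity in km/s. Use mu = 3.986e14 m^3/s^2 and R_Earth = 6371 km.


r = R_E + alt = 6371.0 + 30473.329 = 36844.3290 km = 3.6844329e+07 m
v = sqrt(mu/r) = sqrt(3.986e14 / 3.6844329e+07) = 3289.1473 m/s = 3.2891 km/s

3.2891 km/s


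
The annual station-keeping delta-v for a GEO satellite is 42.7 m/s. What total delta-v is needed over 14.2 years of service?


dV = rate * years = 42.7 * 14.2
dV = 606.3400 m/s

606.3400 m/s


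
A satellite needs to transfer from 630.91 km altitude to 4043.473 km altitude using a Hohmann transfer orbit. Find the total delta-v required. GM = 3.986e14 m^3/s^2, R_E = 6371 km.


r1 = 7001.9100 km = 7.00191e+06 m
r2 = 10414.4730 km = 1.0414473e+07 m
dv1 = sqrt(mu/r1)*(sqrt(2*r2/(r1+r2)) - 1) = 706.1409 m/s
dv2 = sqrt(mu/r2)*(1 - sqrt(2*r1/(r1+r2))) = 639.1097 m/s
total dv = |dv1| + |dv2| = 706.1409 + 639.1097 = 1345.2507 m/s = 1.3453 km/s

1.3453 km/s


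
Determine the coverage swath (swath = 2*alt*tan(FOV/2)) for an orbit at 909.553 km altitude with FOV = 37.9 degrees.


FOV = 37.9 deg = 0.6614798 rad
swath = 2 * alt * tan(FOV/2) = 2 * 909.553 * tan(0.3307399)
swath = 2 * 909.553 * 0.3433518
swath = 624.5933 km

624.5933 km


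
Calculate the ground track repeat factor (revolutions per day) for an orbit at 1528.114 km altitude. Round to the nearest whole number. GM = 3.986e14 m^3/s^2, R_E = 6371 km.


r = 7.899114e+06 m
T = 2*pi*sqrt(r^3/mu) = 6986.8078 s = 116.4468 min
revs/day = 1440 / 116.4468 = 12.3662
Rounded: 12 revolutions per day

12 revolutions per day


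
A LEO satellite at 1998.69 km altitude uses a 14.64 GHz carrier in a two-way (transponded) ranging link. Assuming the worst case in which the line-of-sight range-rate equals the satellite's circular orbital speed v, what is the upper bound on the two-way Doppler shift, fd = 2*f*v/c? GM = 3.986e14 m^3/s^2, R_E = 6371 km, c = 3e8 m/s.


r = 8.36969e+06 m
v = sqrt(mu/r) = 6901.0307 m/s (worst-case radial velocity)
f = 14.64 GHz = 1.464e+10 Hz
fd = 2*f*v/c = 2*1.464e+10*6901.0307/3.0e+08
fd = 673540.5985 Hz

673540.5985 Hz


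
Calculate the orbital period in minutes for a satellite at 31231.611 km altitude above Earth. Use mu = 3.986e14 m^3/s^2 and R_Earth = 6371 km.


r = 37602.6110 km = 3.7602611e+07 m
T = 2*pi*sqrt(r^3/mu) = 2*pi*sqrt(5.3168451e+22 / 3.986e14)
T = 72566.8421 s = 1209.4474 min

1209.4474 minutes


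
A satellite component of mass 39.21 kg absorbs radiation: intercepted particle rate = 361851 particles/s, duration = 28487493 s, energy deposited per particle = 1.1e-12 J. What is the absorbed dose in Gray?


Total energy deposited = rate * time * E_per
  = 361851 * 28487493 * 1.1e-12 = 11.3391 J
Dose = E_total / mass = 11.3391 / 39.21
Dose = 0.2891877 Gy

0.2892 Gy


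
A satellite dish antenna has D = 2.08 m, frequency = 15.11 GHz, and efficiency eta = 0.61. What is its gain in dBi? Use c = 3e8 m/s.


lambda = c/f = 3e8 / 1.511e+10 = 0.0198544 m
G = eta*(pi*D/lambda)^2 = 0.61*(pi*2.08/0.0198544)^2
G = 66075.8365 (linear)
G = 10*log10(66075.8365) = 48.2004 dBi

48.2004 dBi


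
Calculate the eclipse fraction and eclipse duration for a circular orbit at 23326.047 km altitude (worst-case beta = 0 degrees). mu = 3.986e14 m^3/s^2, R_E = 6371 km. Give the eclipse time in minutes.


r = 29697.0470 km
T = 848.8479 min
Eclipse fraction = arcsin(R_E/r)/pi = arcsin(6371.0000/29697.0470)/pi
= arcsin(0.2145331)/pi = 0.06882299
Eclipse duration = 0.06882299 * 848.8479 = 58.4202 min

58.4202 minutes


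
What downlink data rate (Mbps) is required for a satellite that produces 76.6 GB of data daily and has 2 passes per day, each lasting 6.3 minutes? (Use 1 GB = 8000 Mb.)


total contact time = 2 * 6.3 * 60 = 756.0000 s
data = 76.6 GB = 612800.0000 Mb
rate = 612800.0000 / 756.0000 = 810.5820 Mbps

810.5820 Mbps


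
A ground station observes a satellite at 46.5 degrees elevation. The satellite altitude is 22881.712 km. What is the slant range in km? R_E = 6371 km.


h = 22881.712 km, el = 46.5 deg
d = -R_E*sin(el) + sqrt((R_E*sin(el))^2 + 2*R_E*h + h^2)
d = -6371.0000*sin(0.8115781) + sqrt((6371.0000*0.7253744)^2 + 2*6371.0000*22881.712 + 22881.712^2)
d = 24300.7506 km

24300.7506 km


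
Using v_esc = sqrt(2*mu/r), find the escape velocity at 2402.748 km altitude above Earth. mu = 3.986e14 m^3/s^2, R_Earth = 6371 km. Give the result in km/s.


r = 6371.0 + 2402.748 = 8773.7480 km = 8.773748e+06 m
v_esc = sqrt(2*mu/r) = sqrt(2*3.986e14 / 8.773748e+06)
v_esc = 9532.1544 m/s = 9.5322 km/s

9.5322 km/s


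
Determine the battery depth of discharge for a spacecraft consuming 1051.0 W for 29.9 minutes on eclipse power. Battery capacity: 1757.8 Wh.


E_used = P * t / 60 = 1051.0 * 29.9 / 60 = 523.7483 Wh
DOD = E_used / E_total * 100 = 523.7483 / 1757.8 * 100
DOD = 29.7957 %

29.7957 %


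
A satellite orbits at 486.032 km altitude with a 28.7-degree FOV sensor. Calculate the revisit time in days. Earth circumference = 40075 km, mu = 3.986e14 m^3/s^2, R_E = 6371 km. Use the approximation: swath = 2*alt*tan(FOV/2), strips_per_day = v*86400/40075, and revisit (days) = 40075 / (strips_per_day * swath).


swath = 2*486.032*tan(0.2504547) = 248.6796 km
v = sqrt(mu/r) = 7624.3102 m/s = 7.6243 km/s
strips/day = v*86400/40075 = 7.6243*86400/40075 = 16.4377
coverage/day = strips * swath = 16.4377 * 248.6796 = 4087.7182 km
revisit = 40075 / 4087.7182 = 9.8038 days

9.8038 days


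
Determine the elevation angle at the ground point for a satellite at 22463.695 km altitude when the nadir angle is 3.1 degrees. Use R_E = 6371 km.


r = R_E + alt = 28834.6950 km
Law of sines in the satellite / Earth-center / ground-point triangle:
  sin(nadir)/R_E = sin(90 + el)/r  =>  cos(el) = (r/R_E)*sin(nadir)
cos(el) = (28834.6950 / 6371.0000) * sin(3.1 deg) = 0.2447569
el = arccos(0.2447569) = 75.8325 deg
(Earth-central angle = 90 - nadir - el = 11.0675 deg)

75.8325 degrees


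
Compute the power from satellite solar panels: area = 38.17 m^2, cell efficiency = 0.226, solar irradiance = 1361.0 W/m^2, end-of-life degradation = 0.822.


P = area * eta * S * degradation
P = 38.17 * 0.226 * 1361.0 * 0.822
P = 9650.7384 W

9650.7384 W


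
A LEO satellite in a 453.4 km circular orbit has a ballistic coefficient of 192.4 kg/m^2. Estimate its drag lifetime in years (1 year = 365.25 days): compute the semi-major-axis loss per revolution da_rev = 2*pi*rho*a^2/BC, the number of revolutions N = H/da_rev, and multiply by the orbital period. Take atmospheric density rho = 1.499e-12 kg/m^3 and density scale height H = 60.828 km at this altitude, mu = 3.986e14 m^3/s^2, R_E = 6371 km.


a = R_E + alt = 6824.4000 km = 6.8244e+06 m
da_rev = 2*pi*rho*a^2/BC = 2*pi*1.499e-12*(6.8244e+06)^2/192.4 = 2.279845 m per revolution
N = H/da_rev = 60828.0000 m / 2.279845 m = 26680.7575 revolutions
P = 2*pi*sqrt(a^3/mu) = 5610.5822 s
lifetime = N*P = 26680.7575 * 5610.5822 = 1.4969458e+08 s = 1732.5762 days
years = 1732.5762 / 365.25 = 4.7435 years

4.7435 years


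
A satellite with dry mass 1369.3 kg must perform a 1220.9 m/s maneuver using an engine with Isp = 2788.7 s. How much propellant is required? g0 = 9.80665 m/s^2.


ve = Isp * g0 = 2788.7 * 9.80665 = 27347.804855 m/s
mass ratio = exp(dv/ve) = exp(1220.9/27347.804855) = 1.04565495
m_prop = m_dry * (mr - 1) = 1369.3 * (1.04565495 - 1)
m_prop = 62.5153 kg

62.5153 kg


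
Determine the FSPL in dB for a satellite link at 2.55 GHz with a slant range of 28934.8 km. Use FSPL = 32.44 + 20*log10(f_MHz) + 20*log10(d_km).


f = 2.55 GHz = 2550.0000 MHz
d = 28934.8 km
FSPL = 32.44 + 20*log10(2550.0000) + 20*log10(28934.8)
FSPL = 32.44 + 68.1308 + 89.2284
FSPL = 189.7992 dB

189.7992 dB


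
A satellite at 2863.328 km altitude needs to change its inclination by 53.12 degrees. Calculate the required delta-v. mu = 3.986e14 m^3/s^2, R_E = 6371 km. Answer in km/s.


r = 9234.3280 km = 9.234328e+06 m
V = sqrt(mu/r) = 6570.0095 m/s
di = 53.12 deg = 0.9271189 rad
dV = 2*V*sin(di/2) = 2*6570.0095*sin(0.4635594)
dV = 5875.3590 m/s = 5.8754 km/s

5.8754 km/s


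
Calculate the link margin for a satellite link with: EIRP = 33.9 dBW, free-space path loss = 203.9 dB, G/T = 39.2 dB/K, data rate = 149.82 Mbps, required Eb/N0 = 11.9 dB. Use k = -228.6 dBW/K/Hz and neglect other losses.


C/N0 = EIRP - FSPL + G/T - k = 33.9 - 203.9 + 39.2 - (-228.6)
C/N0 = 97.8000 dB-Hz
R_b = 149.82 Mbps = 1.4982e+08 bps -> 10*log10(R_b) = 81.7557 dB-Hz
Eb/N0 = C/N0 - 10*log10(R_b) = 97.8000 - 81.7557 = 16.0443 dB
Margin = Eb/N0 - Eb/N0_req = 16.0443 - 11.9 = 4.1443 dB (link closes)

4.1443 dB


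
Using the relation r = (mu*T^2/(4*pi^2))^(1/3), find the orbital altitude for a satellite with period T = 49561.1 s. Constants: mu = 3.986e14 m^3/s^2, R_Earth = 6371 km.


T = 49561.1 s
r = (mu*T^2/(4*pi^2))^(1/3) = (3.986e14 * 49561.1^2 / (4*pi^2))^(1/3)
r = 2.9162168e+07 m = 29162.1682 km
alt = r - R_E = 29162.1682 - 6371 = 22791.1682 km

22791.1682 km


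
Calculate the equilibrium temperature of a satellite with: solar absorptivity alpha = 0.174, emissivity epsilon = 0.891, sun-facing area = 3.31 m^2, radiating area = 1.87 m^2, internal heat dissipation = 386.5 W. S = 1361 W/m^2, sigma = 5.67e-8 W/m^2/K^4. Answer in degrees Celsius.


Numerator = alpha*S*A_sun + Q_int = 0.174*1361*3.31 + 386.5 = 1170.3543 W
Denominator = eps*sigma*A_rad = 0.891*5.67e-8*1.87 = 9.4471839e-08 W/K^4
T^4 = 1.2388394e+10 K^4
T = 333.6213 K = 60.4713 C

60.4713 degrees Celsius


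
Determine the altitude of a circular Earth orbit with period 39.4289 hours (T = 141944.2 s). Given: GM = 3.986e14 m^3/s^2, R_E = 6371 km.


T = 141944.2 s
r = (mu*T^2/(4*pi^2))^(1/3) = (3.986e14 * 141944.2^2 / (4*pi^2))^(1/3)
r = 5.8812678e+07 m = 58812.6778 km
alt = r - R_E = 58812.6778 - 6371 = 52441.6778 km

52441.6778 km


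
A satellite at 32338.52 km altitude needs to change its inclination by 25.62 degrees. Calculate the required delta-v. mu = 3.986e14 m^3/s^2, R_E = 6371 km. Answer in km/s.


r = 38709.5200 km = 3.870952e+07 m
V = sqrt(mu/r) = 3208.9264 m/s
di = 25.62 deg = 0.4471534 rad
dV = 2*V*sin(di/2) = 2*3208.9264*sin(0.2235767)
dV = 1422.9579 m/s = 1.4230 km/s

1.4230 km/s


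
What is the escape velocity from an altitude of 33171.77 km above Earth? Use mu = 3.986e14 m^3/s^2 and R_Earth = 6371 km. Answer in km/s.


r = 6371.0 + 33171.77 = 39542.7700 km = 3.954277e+07 m
v_esc = sqrt(2*mu/r) = sqrt(2*3.986e14 / 3.954277e+07)
v_esc = 4490.0389 m/s = 4.4900 km/s

4.4900 km/s


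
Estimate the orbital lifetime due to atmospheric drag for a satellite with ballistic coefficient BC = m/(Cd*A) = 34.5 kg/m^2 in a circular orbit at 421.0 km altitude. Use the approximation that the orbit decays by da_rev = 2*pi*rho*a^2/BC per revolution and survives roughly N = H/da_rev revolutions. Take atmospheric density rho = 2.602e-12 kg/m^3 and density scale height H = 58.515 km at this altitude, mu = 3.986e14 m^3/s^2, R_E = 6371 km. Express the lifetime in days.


a = R_E + alt = 6792.0000 km = 6.792e+06 m
da_rev = 2*pi*rho*a^2/BC = 2*pi*2.602e-12*(6.792e+06)^2/34.5 = 21.860668 m per revolution
N = H/da_rev = 58515.0000 m / 21.860668 m = 2676.7252 revolutions
P = 2*pi*sqrt(a^3/mu) = 5570.6739 s
lifetime = N*P = 2676.7252 * 5570.6739 = 1.4911163e+07 s = 172.5829 days

172.5829 days


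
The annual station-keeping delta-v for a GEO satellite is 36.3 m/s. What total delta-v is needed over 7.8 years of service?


dV = rate * years = 36.3 * 7.8
dV = 283.1400 m/s

283.1400 m/s


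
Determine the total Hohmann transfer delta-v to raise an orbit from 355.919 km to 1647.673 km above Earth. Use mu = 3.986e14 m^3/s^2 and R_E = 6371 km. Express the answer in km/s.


r1 = 6726.9190 km = 6.726919e+06 m
r2 = 8018.6730 km = 8.018673e+06 m
dv1 = sqrt(mu/r1)*(sqrt(2*r2/(r1+r2)) - 1) = 330.0919 m/s
dv2 = sqrt(mu/r2)*(1 - sqrt(2*r1/(r1+r2))) = 315.8966 m/s
total dv = |dv1| + |dv2| = 330.0919 + 315.8966 = 645.9885 m/s = 0.6459885 km/s

0.6460 km/s


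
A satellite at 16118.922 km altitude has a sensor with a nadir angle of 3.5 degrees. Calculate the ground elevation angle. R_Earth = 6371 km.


r = R_E + alt = 22489.9220 km
Law of sines in the satellite / Earth-center / ground-point triangle:
  sin(nadir)/R_E = sin(90 + el)/r  =>  cos(el) = (r/R_E)*sin(nadir)
cos(el) = (22489.9220 / 6371.0000) * sin(3.5 deg) = 0.2155041
el = arccos(0.2155041) = 77.5549 deg
(Earth-central angle = 90 - nadir - el = 8.9451 deg)

77.5549 degrees


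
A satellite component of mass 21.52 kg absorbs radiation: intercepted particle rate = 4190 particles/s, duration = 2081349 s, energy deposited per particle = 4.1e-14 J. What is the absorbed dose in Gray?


Total energy deposited = rate * time * E_per
  = 4190 * 2081349 * 4.1e-14 = 3.5755494e-04 J
Dose = E_total / mass = 3.5755494e-04 / 21.52
Dose = 1.6615007e-05 Gy

1.6615e-05 Gy


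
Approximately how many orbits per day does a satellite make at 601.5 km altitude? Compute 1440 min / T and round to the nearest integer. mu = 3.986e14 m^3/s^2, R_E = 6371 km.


r = 6.9725e+06 m
T = 2*pi*sqrt(r^3/mu) = 5794.2070 s = 96.5701 min
revs/day = 1440 / 96.5701 = 14.9114
Rounded: 15 revolutions per day

15 revolutions per day


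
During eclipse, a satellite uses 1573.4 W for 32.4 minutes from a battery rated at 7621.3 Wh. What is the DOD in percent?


E_used = P * t / 60 = 1573.4 * 32.4 / 60 = 849.6360 Wh
DOD = E_used / E_total * 100 = 849.6360 / 7621.3 * 100
DOD = 11.1482 %

11.1482 %


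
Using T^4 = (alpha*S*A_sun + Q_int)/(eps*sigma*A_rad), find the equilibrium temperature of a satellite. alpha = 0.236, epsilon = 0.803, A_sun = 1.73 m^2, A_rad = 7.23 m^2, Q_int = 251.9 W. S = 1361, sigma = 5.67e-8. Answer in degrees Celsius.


Numerator = alpha*S*A_sun + Q_int = 0.236*1361*1.73 + 251.9 = 807.5691 W
Denominator = eps*sigma*A_rad = 0.803*5.67e-8*7.23 = 3.2918262e-07 W/K^4
T^4 = 2.4532555e+09 K^4
T = 222.5541 K = -50.5959 C

-50.5959 degrees Celsius


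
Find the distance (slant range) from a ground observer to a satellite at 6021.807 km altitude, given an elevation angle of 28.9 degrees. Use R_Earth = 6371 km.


h = 6021.807 km, el = 28.9 deg
d = -R_E*sin(el) + sqrt((R_E*sin(el))^2 + 2*R_E*h + h^2)
d = -6371.0000*sin(0.5044002) + sqrt((6371.0000*0.4832824)^2 + 2*6371.0000*6021.807 + 6021.807^2)
d = 7987.7245 km

7987.7245 km


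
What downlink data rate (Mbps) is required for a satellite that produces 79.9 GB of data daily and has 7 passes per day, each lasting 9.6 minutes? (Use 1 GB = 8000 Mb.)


total contact time = 7 * 9.6 * 60 = 4032.0000 s
data = 79.9 GB = 639200.0000 Mb
rate = 639200.0000 / 4032.0000 = 158.5317 Mbps

158.5317 Mbps


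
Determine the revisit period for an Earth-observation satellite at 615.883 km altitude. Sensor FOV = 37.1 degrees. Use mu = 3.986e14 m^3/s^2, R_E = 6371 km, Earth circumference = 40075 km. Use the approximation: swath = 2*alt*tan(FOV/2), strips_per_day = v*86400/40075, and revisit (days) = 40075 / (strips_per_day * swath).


swath = 2*615.883*tan(0.3237586) = 413.3387 km
v = sqrt(mu/r) = 7553.1292 m/s = 7.5531 km/s
strips/day = v*86400/40075 = 7.5531*86400/40075 = 16.2842
coverage/day = strips * swath = 16.2842 * 413.3387 = 6730.9016 km
revisit = 40075 / 6730.9016 = 5.9539 days

5.9539 days


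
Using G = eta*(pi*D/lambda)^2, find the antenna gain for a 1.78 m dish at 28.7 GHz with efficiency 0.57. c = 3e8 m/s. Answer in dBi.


lambda = c/f = 3e8 / 2.87e+10 = 0.01045296 m
G = eta*(pi*D/lambda)^2 = 0.57*(pi*1.78/0.01045296)^2
G = 163130.7713 (linear)
G = 10*log10(163130.7713) = 52.1254 dBi

52.1254 dBi


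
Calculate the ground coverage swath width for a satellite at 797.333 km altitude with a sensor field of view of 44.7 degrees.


FOV = 44.7 deg = 0.7801622 rad
swath = 2 * alt * tan(FOV/2) = 2 * 797.333 * tan(0.3900811)
swath = 2 * 797.333 * 0.4111497
swath = 655.6465 km

655.6465 km


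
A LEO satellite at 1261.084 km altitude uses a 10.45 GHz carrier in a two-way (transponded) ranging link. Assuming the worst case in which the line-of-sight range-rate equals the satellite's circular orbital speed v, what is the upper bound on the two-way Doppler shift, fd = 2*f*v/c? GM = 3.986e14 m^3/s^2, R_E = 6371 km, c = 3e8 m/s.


r = 7.632084e+06 m
v = sqrt(mu/r) = 7226.8173 m/s (worst-case radial velocity)
f = 10.45 GHz = 1.045e+10 Hz
fd = 2*f*v/c = 2*1.045e+10*7226.8173/3.0e+08
fd = 503468.2729 Hz

503468.2729 Hz


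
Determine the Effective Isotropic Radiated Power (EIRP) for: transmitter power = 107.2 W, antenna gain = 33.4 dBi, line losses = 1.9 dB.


Pt = 107.2 W = 20.3019 dBW
EIRP = Pt_dBW + Gt - losses = 20.3019 + 33.4 - 1.9 = 51.8019 dBW

51.8019 dBW


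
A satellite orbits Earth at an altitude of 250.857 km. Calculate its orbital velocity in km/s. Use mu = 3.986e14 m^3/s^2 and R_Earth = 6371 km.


r = R_E + alt = 6371.0 + 250.857 = 6621.8570 km = 6.621857e+06 m
v = sqrt(mu/r) = sqrt(3.986e14 / 6.621857e+06) = 7758.5176 m/s = 7.7585 km/s

7.7585 km/s


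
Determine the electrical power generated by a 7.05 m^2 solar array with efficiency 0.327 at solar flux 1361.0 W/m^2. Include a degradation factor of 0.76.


P = area * eta * S * degradation
P = 7.05 * 0.327 * 1361.0 * 0.76
P = 2384.5618 W

2384.5618 W


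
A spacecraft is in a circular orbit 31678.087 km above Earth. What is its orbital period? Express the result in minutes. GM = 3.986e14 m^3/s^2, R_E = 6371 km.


r = 38049.0870 km = 3.8049087e+07 m
T = 2*pi*sqrt(r^3/mu) = 2*pi*sqrt(5.508492e+22 / 3.986e14)
T = 73863.1086 s = 1231.0518 min

1231.0518 minutes


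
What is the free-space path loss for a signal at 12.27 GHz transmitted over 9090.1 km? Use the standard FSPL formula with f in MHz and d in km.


f = 12.27 GHz = 12270.0000 MHz
d = 9090.1 km
FSPL = 32.44 + 20*log10(12270.0000) + 20*log10(9090.1)
FSPL = 32.44 + 81.7769 + 79.1714
FSPL = 193.3883 dB

193.3883 dB


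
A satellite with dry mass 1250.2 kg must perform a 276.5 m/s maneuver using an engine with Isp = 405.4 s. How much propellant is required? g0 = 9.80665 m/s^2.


ve = Isp * g0 = 405.4 * 9.80665 = 3975.615910 m/s
mass ratio = exp(dv/ve) = exp(276.5/3975.615910) = 1.07202456
m_prop = m_dry * (mr - 1) = 1250.2 * (1.07202456 - 1)
m_prop = 90.0451 kg

90.0451 kg


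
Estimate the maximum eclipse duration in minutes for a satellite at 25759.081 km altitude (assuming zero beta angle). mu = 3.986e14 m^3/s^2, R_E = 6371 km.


r = 32130.0810 km
T = 955.2734 min
Eclipse fraction = arcsin(R_E/r)/pi = arcsin(6371.0000/32130.0810)/pi
= arcsin(0.1982877)/pi = 0.06353804
Eclipse duration = 0.06353804 * 955.2734 = 60.6962 min

60.6962 minutes


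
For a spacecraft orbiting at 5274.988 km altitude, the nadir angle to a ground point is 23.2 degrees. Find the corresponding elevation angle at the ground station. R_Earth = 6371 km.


r = R_E + alt = 11645.9880 km
Law of sines in the satellite / Earth-center / ground-point triangle:
  sin(nadir)/R_E = sin(90 + el)/r  =>  cos(el) = (r/R_E)*sin(nadir)
cos(el) = (11645.9880 / 6371.0000) * sin(23.2 deg) = 0.7201134
el = arccos(0.7201134) = 43.9362 deg
(Earth-central angle = 90 - nadir - el = 22.8638 deg)

43.9362 degrees


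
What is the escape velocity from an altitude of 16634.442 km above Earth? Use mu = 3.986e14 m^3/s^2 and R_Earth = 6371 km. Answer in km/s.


r = 6371.0 + 16634.442 = 23005.4420 km = 2.3005442e+07 m
v_esc = sqrt(2*mu/r) = sqrt(2*3.986e14 / 2.3005442e+07)
v_esc = 5886.6519 m/s = 5.8867 km/s

5.8867 km/s


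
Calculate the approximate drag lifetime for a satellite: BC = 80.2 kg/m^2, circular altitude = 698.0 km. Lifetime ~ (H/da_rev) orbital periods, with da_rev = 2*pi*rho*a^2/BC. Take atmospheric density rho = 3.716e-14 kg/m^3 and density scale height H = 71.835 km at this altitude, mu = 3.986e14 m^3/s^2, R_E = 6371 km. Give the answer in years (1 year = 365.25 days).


a = R_E + alt = 7069.0000 km = 7.069e+06 m
da_rev = 2*pi*rho*a^2/BC = 2*pi*3.716e-14*(7.069e+06)^2/80.2 = 0.145477949 m per revolution
N = H/da_rev = 71835.0000 m / 0.145477949 m = 493786.1761 revolutions
P = 2*pi*sqrt(a^3/mu) = 5914.9107 s
lifetime = N*P = 493786.1761 * 5914.9107 = 2.9207011e+09 s = 33804.4114 days
years = 33804.4114 / 365.25 = 92.5514 years

92.5514 years


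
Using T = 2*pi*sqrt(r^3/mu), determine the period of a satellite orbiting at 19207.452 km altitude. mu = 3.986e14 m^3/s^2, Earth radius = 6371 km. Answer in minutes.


r = 25578.4520 km = 2.5578452e+07 m
T = 2*pi*sqrt(r^3/mu) = 2*pi*sqrt(1.6734887e+22 / 3.986e14)
T = 40712.0159 s = 678.5336 min

678.5336 minutes


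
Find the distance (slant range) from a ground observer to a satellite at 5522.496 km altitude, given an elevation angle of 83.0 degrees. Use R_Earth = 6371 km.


h = 5522.496 km, el = 83.0 deg
d = -R_E*sin(el) + sqrt((R_E*sin(el))^2 + 2*R_E*h + h^2)
d = -6371.0000*sin(1.4486) + sqrt((6371.0000*0.9925462)^2 + 2*6371.0000*5522.496 + 5522.496^2)
d = 5544.6140 km

5544.6140 km


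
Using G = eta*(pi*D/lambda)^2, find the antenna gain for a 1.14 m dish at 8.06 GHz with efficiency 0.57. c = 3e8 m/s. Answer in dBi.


lambda = c/f = 3e8 / 8.06e+09 = 0.03722084 m
G = eta*(pi*D/lambda)^2 = 0.57*(pi*1.14/0.03722084)^2
G = 5277.3011 (linear)
G = 10*log10(5277.3011) = 37.2241 dBi

37.2241 dBi


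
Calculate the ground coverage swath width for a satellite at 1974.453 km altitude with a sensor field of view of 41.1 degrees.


FOV = 41.1 deg = 0.7173303 rad
swath = 2 * alt * tan(FOV/2) = 2 * 1974.453 * tan(0.3586652)
swath = 2 * 1974.453 * 0.3748797
swath = 1480.3645 km

1480.3645 km


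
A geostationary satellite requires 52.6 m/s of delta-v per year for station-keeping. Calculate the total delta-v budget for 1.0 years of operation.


dV = rate * years = 52.6 * 1.0
dV = 52.6000 m/s

52.6000 m/s


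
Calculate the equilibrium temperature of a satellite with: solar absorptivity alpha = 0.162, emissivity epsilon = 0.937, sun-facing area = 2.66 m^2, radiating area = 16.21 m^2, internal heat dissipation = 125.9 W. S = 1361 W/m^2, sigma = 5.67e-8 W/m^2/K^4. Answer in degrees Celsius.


Numerator = alpha*S*A_sun + Q_int = 0.162*1361*2.66 + 125.9 = 712.3821 W
Denominator = eps*sigma*A_rad = 0.937*5.67e-8*16.21 = 8.6120326e-07 W/K^4
T^4 = 8.2719394e+08 K^4
T = 169.5906 K = -103.5594 C

-103.5594 degrees Celsius


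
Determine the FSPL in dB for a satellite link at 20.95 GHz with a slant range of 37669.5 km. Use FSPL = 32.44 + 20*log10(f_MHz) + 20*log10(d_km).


f = 20.95 GHz = 20950.0000 MHz
d = 37669.5 km
FSPL = 32.44 + 20*log10(20950.0000) + 20*log10(37669.5)
FSPL = 32.44 + 86.4237 + 91.5198
FSPL = 210.3835 dB

210.3835 dB


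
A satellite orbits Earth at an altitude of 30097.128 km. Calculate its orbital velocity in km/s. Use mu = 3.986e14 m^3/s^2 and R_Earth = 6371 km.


r = R_E + alt = 6371.0 + 30097.128 = 36468.1280 km = 3.6468128e+07 m
v = sqrt(mu/r) = sqrt(3.986e14 / 3.6468128e+07) = 3306.0690 m/s = 3.3061 km/s

3.3061 km/s


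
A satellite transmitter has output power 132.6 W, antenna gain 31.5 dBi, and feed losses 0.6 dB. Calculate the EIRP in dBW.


Pt = 132.6 W = 21.2254 dBW
EIRP = Pt_dBW + Gt - losses = 21.2254 + 31.5 - 0.6 = 52.1254 dBW

52.1254 dBW


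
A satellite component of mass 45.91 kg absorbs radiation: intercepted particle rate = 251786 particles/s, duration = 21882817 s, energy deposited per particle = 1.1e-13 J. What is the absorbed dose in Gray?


Total energy deposited = rate * time * E_per
  = 251786 * 21882817 * 1.1e-13 = 0.6060766 J
Dose = E_total / mass = 0.6060766 / 45.91
Dose = 0.01320141 Gy

0.0132 Gy


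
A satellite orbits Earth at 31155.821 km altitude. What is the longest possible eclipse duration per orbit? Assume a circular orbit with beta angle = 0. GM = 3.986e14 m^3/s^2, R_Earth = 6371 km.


r = 37526.8210 km
T = 1205.7927 min
Eclipse fraction = arcsin(R_E/r)/pi = arcsin(6371.0000/37526.8210)/pi
= arcsin(0.1697719)/pi = 0.0543031
Eclipse duration = 0.0543031 * 1205.7927 = 65.4783 min

65.4783 minutes


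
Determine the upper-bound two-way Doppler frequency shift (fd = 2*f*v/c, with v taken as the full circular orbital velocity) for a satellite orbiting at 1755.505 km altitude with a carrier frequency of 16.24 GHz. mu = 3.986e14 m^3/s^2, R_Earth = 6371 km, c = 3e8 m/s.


r = 8.126505e+06 m
v = sqrt(mu/r) = 7003.5260 m/s (worst-case radial velocity)
f = 16.24 GHz = 1.624e+10 Hz
fd = 2*f*v/c = 2*1.624e+10*7003.5260/3.0e+08
fd = 758248.4122 Hz

758248.4122 Hz


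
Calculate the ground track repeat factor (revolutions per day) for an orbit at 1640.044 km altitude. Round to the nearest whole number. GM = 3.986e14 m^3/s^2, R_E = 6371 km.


r = 8.011044e+06 m
T = 2*pi*sqrt(r^3/mu) = 7135.8366 s = 118.9306 min
revs/day = 1440 / 118.9306 = 12.1079
Rounded: 12 revolutions per day

12 revolutions per day


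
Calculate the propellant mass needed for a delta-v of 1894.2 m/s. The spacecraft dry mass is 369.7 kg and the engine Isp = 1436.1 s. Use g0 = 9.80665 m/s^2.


ve = Isp * g0 = 1436.1 * 9.80665 = 14083.330065 m/s
mass ratio = exp(dv/ve) = exp(1894.2/14083.330065) = 1.14396402
m_prop = m_dry * (mr - 1) = 369.7 * (1.14396402 - 1)
m_prop = 53.2235 kg

53.2235 kg


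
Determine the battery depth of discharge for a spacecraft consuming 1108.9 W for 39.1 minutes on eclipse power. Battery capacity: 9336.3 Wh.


E_used = P * t / 60 = 1108.9 * 39.1 / 60 = 722.6332 Wh
DOD = E_used / E_total * 100 = 722.6332 / 9336.3 * 100
DOD = 7.7400 %

7.7400 %


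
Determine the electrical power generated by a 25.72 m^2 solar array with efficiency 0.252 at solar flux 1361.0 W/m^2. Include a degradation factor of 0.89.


P = area * eta * S * degradation
P = 25.72 * 0.252 * 1361.0 * 0.89
P = 7850.9035 W

7850.9035 W


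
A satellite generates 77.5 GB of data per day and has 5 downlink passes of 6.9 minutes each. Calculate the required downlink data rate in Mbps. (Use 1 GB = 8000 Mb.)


total contact time = 5 * 6.9 * 60 = 2070.0000 s
data = 77.5 GB = 620000.0000 Mb
rate = 620000.0000 / 2070.0000 = 299.5169 Mbps

299.5169 Mbps


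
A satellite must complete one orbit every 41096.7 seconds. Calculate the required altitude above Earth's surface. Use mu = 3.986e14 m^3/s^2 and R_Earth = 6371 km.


T = 41096.7 s
r = (mu*T^2/(4*pi^2))^(1/3) = (3.986e14 * 41096.7^2 / (4*pi^2))^(1/3)
r = 2.5739325e+07 m = 25739.3249 km
alt = r - R_E = 25739.3249 - 6371 = 19368.3249 km

19368.3249 km


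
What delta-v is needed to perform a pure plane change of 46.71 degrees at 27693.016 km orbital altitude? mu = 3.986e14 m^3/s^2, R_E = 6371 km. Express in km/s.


r = 34064.0160 km = 3.4064016e+07 m
V = sqrt(mu/r) = 3420.7452 m/s
di = 46.71 deg = 0.8152433 rad
dV = 2*V*sin(di/2) = 2*3420.7452*sin(0.4076216)
dV = 2712.1513 m/s = 2.7122 km/s

2.7122 km/s


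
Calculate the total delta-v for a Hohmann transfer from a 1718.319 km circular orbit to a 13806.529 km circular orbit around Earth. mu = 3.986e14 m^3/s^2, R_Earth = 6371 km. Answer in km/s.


r1 = 8089.3190 km = 8.089319e+06 m
r2 = 20177.5290 km = 2.0177529e+07 m
dv1 = sqrt(mu/r1)*(sqrt(2*r2/(r1+r2)) - 1) = 1367.7103 m/s
dv2 = sqrt(mu/r2)*(1 - sqrt(2*r1/(r1+r2))) = 1082.0842 m/s
total dv = |dv1| + |dv2| = 1367.7103 + 1082.0842 = 2449.7945 m/s = 2.4498 km/s

2.4498 km/s


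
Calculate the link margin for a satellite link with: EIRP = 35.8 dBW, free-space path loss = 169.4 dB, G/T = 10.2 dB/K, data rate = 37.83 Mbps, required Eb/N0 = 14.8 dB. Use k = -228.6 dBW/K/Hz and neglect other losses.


C/N0 = EIRP - FSPL + G/T - k = 35.8 - 169.4 + 10.2 - (-228.6)
C/N0 = 105.2000 dB-Hz
R_b = 37.83 Mbps = 3.783e+07 bps -> 10*log10(R_b) = 75.7784 dB-Hz
Eb/N0 = C/N0 - 10*log10(R_b) = 105.2000 - 75.7784 = 29.4216 dB
Margin = Eb/N0 - Eb/N0_req = 29.4216 - 14.8 = 14.6216 dB (link closes)

14.6216 dB


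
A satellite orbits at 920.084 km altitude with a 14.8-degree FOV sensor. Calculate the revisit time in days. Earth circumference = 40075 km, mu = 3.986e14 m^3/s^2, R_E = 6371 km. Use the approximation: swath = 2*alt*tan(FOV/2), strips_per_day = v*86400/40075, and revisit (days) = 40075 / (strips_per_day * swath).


swath = 2*920.084*tan(0.1291544) = 238.9961 km
v = sqrt(mu/r) = 7393.8834 m/s = 7.3939 km/s
strips/day = v*86400/40075 = 7.3939*86400/40075 = 15.9409
coverage/day = strips * swath = 15.9409 * 238.9961 = 3809.8126 km
revisit = 40075 / 3809.8126 = 10.5189 days

10.5189 days


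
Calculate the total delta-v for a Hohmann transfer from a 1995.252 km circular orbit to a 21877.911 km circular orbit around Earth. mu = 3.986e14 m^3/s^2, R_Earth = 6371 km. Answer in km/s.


r1 = 8366.2520 km = 8.366252e+06 m
r2 = 28248.9110 km = 2.8248911e+07 m
dv1 = sqrt(mu/r1)*(sqrt(2*r2/(r1+r2)) - 1) = 1671.6515 m/s
dv2 = sqrt(mu/r2)*(1 - sqrt(2*r1/(r1+r2))) = 1217.0431 m/s
total dv = |dv1| + |dv2| = 1671.6515 + 1217.0431 = 2888.6945 m/s = 2.8887 km/s

2.8887 km/s


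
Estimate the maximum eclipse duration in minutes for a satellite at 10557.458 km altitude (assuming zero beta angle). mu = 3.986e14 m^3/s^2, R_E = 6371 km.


r = 16928.4580 km
T = 365.3306 min
Eclipse fraction = arcsin(R_E/r)/pi = arcsin(6371.0000/16928.4580)/pi
= arcsin(0.3763485)/pi = 0.1228205
Eclipse duration = 0.1228205 * 365.3306 = 44.8701 min

44.8701 minutes


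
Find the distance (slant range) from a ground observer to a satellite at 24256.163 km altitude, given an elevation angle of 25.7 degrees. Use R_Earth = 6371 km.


h = 24256.163 km, el = 25.7 deg
d = -R_E*sin(el) + sqrt((R_E*sin(el))^2 + 2*R_E*h + h^2)
d = -6371.0000*sin(0.4485496) + sqrt((6371.0000*0.4336591)^2 + 2*6371.0000*24256.163 + 24256.163^2)
d = 27321.4856 km

27321.4856 km


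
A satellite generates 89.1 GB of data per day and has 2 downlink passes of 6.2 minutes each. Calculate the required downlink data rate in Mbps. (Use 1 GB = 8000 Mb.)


total contact time = 2 * 6.2 * 60 = 744.0000 s
data = 89.1 GB = 712800.0000 Mb
rate = 712800.0000 / 744.0000 = 958.0645 Mbps

958.0645 Mbps


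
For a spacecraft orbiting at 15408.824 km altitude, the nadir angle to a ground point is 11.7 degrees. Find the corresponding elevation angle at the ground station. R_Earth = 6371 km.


r = R_E + alt = 21779.8240 km
Law of sines in the satellite / Earth-center / ground-point triangle:
  sin(nadir)/R_E = sin(90 + el)/r  =>  cos(el) = (r/R_E)*sin(nadir)
cos(el) = (21779.8240 / 6371.0000) * sin(11.7 deg) = 0.6932462
el = arccos(0.6932462) = 46.1124 deg
(Earth-central angle = 90 - nadir - el = 32.1876 deg)

46.1124 degrees


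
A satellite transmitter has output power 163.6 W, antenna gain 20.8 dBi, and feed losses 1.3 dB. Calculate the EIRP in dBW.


Pt = 163.6 W = 22.1378 dBW
EIRP = Pt_dBW + Gt - losses = 22.1378 + 20.8 - 1.3 = 41.6378 dBW

41.6378 dBW


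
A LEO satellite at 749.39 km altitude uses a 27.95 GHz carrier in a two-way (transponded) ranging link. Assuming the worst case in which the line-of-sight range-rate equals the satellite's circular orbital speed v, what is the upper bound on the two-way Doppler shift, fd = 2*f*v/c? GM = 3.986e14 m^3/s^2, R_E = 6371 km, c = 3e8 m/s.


r = 7.12039e+06 m
v = sqrt(mu/r) = 7481.9837 m/s (worst-case radial velocity)
f = 27.95 GHz = 2.795e+10 Hz
fd = 2*f*v/c = 2*2.795e+10*7481.9837/3.0e+08
fd = 1.394143e+06 Hz

1.3941e+06 Hz


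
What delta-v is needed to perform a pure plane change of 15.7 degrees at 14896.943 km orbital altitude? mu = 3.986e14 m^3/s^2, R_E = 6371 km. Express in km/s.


r = 21267.9430 km = 2.1267943e+07 m
V = sqrt(mu/r) = 4329.1826 m/s
di = 15.7 deg = 0.2740167 rad
dV = 2*V*sin(di/2) = 2*4329.1826*sin(0.1370083)
dV = 1182.5605 m/s = 1.1826 km/s

1.1826 km/s


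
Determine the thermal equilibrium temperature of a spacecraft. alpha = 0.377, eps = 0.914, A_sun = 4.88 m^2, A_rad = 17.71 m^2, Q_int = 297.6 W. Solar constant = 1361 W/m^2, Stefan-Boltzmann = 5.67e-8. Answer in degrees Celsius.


Numerator = alpha*S*A_sun + Q_int = 0.377*1361*4.88 + 297.6 = 2801.5134 W
Denominator = eps*sigma*A_rad = 0.914*5.67e-8*17.71 = 9.177995e-07 W/K^4
T^4 = 3.0524242e+09 K^4
T = 235.0505 K = -38.0995 C

-38.0995 degrees Celsius


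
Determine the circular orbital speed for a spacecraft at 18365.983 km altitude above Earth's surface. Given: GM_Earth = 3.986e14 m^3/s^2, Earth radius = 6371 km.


r = R_E + alt = 6371.0 + 18365.983 = 24736.9830 km = 2.4736983e+07 m
v = sqrt(mu/r) = sqrt(3.986e14 / 2.4736983e+07) = 4014.1656 m/s = 4.0142 km/s

4.0142 km/s


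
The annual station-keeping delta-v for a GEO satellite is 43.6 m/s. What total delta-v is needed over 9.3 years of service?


dV = rate * years = 43.6 * 9.3
dV = 405.4800 m/s

405.4800 m/s


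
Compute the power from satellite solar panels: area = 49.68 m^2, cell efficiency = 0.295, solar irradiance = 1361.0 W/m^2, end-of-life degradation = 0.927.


P = area * eta * S * degradation
P = 49.68 * 0.295 * 1361.0 * 0.927
P = 18490.1938 W

18490.1938 W


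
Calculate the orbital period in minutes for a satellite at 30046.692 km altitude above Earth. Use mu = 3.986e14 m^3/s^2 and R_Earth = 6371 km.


r = 36417.6920 km = 3.6417692e+07 m
T = 2*pi*sqrt(r^3/mu) = 2*pi*sqrt(4.8298902e+22 / 3.986e14)
T = 69163.9597 s = 1152.7327 min

1152.7327 minutes


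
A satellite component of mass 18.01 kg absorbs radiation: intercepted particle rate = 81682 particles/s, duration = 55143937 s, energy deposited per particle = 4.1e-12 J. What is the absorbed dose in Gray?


Total energy deposited = rate * time * E_per
  = 81682 * 55143937 * 4.1e-12 = 18.4675 J
Dose = E_total / mass = 18.4675 / 18.01
Dose = 1.0254 Gy

1.0254 Gy


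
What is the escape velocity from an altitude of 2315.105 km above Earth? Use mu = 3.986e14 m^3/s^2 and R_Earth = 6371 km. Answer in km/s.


r = 6371.0 + 2315.105 = 8686.1050 km = 8.686105e+06 m
v_esc = sqrt(2*mu/r) = sqrt(2*3.986e14 / 8.686105e+06)
v_esc = 9580.1235 m/s = 9.5801 km/s

9.5801 km/s


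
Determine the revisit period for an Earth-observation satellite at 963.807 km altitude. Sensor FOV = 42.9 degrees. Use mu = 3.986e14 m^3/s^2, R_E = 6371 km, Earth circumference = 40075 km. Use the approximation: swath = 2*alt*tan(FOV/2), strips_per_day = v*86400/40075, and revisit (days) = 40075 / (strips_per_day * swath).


swath = 2*963.807*tan(0.3743731) = 757.3648 km
v = sqrt(mu/r) = 7371.8129 m/s = 7.3718 km/s
strips/day = v*86400/40075 = 7.3718*86400/40075 = 15.8933
coverage/day = strips * swath = 15.8933 * 757.3648 = 12037.0386 km
revisit = 40075 / 12037.0386 = 3.3293 days

3.3293 days
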